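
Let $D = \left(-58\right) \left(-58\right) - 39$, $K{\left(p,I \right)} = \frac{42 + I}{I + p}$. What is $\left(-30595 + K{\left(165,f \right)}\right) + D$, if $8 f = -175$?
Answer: $- \frac{31223989}{1145} \approx -27270.0$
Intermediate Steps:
$f = - \frac{175}{8}$ ($f = \frac{1}{8} \left(-175\right) = - \frac{175}{8} \approx -21.875$)
$K{\left(p,I \right)} = \frac{42 + I}{I + p}$
$D = 3325$ ($D = 3364 - 39 = 3325$)
$\left(-30595 + K{\left(165,f \right)}\right) + D = \left(-30595 + \frac{42 - \frac{175}{8}}{- \frac{175}{8} + 165}\right) + 3325 = \left(-30595 + \frac{1}{\frac{1145}{8}} \cdot \frac{161}{8}\right) + 3325 = \left(-30595 + \frac{8}{1145} \cdot \frac{161}{8}\right) + 3325 = \left(-30595 + \frac{161}{1145}\right) + 3325 = - \frac{35031114}{1145} + 3325 = - \frac{31223989}{1145}$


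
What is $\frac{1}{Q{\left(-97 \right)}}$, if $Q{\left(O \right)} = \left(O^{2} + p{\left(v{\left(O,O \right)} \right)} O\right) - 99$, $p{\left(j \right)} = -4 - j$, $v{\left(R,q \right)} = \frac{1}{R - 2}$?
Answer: $\frac{99}{960005} \approx 0.00010312$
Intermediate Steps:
$v{\left(R,q \right)} = \frac{1}{-2 + R}$
$Q{\left(O \right)} = -99 + O^{2} + O \left(-4 - \frac{1}{-2 + O}\right)$ ($Q{\left(O \right)} = \left(O^{2} + \left(-4 - \frac{1}{-2 + O}\right) O\right) - 99 = \left(O^{2} + O \left(-4 - \frac{1}{-2 + O}\right)\right) - 99 = -99 + O^{2} + O \left(-4 - \frac{1}{-2 + O}\right)$)
$\frac{1}{Q{\left(-97 \right)}} = \frac{1}{\frac{1}{-2 - 97} \left(198 + \left(-97\right)^{3} - -8924 - 6 \left(-97\right)^{2}\right)} = \frac{1}{\frac{1}{-99} \left(198 - 912673 + 8924 - 56454\right)} = \frac{1}{\left(- \frac{1}{99}\right) \left(198 - 912673 + 8924 - 56454\right)} = \frac{1}{\left(- \frac{1}{99}\right) \left(-960005\right)} = \frac{1}{\frac{960005}{99}} = \frac{99}{960005}$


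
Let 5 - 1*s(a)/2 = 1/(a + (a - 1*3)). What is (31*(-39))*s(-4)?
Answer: -135408/11 ≈ -12310.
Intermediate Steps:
s(a) = 10 - 2/(-3 + 2*a) (s(a) = 10 - 2/(a + (a - 1*3)) = 10 - 2/(a + (a - 3)) = 10 - 2/(a + (-3 + a)) = 10 - 2/(-3 + 2*a))
(31*(-39))*s(-4) = (31*(-39))*(4*(-8 + 5*(-4))/(-3 + 2*(-4))) = -4836*(-8 - 20)/(-3 - 8) = -4836*(-28)/(-11) = -4836*(-1)*(-28)/11 = -1209*112/11 = -135408/11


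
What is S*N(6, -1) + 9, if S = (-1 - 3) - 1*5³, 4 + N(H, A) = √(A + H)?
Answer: 525 - 129*√5 ≈ 236.55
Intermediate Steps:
N(H, A) = -4 + √(A + H)
S = -129 (S = -4 - 1*125 = -4 - 125 = -129)
S*N(6, -1) + 9 = -129*(-4 + √(-1 + 6)) + 9 = -129*(-4 + √5) + 9 = (516 - 129*√5) + 9 = 525 - 129*√5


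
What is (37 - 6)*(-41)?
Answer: -1271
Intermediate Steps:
(37 - 6)*(-41) = 31*(-41) = -1271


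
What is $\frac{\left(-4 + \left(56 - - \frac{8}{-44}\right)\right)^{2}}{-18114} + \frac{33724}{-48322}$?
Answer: $- \frac{7467989888}{8825989139} \approx -0.84614$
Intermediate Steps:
$\frac{\left(-4 + \left(56 - - \frac{8}{-44}\right)\right)^{2}}{-18114} + \frac{33724}{-48322} = \left(-4 + \left(56 - \left(-8\right) \left(- \frac{1}{44}\right)\right)\right)^{2} \left(- \frac{1}{18114}\right) + 33724 \left(- \frac{1}{48322}\right) = \left(-4 + \left(56 - \frac{2}{11}\right)\right)^{2} \left(- \frac{1}{18114}\right) - \frac{16862}{24161} = \left(-4 + \frac{614}{11}\right)^{2} \left(- \frac{1}{18114}\right) - \frac{16862}{24161} = \left(\frac{570}{11}\right)^{2} \left(- \frac{1}{18114}\right) - \frac{16862}{24161} = \frac{324900}{121} \left(- \frac{1}{18114}\right) - \frac{16862}{24161} = - \frac{54150}{365299} - \frac{16862}{24161} = - \frac{7467989888}{8825989139}$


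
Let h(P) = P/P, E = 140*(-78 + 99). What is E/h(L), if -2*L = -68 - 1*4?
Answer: 2940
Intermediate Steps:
L = 36 (L = -(-68 - 1*4)/2 = -(-68 - 4)/2 = -1/2*(-72) = 36)
E = 2940 (E = 140*21 = 2940)
h(P) = 1
E/h(L) = 2940/1 = 2940*1 = 2940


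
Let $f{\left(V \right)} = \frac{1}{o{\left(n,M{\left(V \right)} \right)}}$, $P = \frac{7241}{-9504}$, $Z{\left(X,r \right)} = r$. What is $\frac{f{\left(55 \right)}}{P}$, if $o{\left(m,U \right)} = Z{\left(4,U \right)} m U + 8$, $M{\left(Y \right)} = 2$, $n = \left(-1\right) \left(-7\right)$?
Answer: $- \frac{264}{7241} \approx -0.036459$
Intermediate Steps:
$n = 7$
$o{\left(m,U \right)} = 8 + m U^{2}$ ($o{\left(m,U \right)} = U m U + 8 = m U^{2} + 8 = 8 + m U^{2}$)
$P = - \frac{7241}{9504}$ ($P = 7241 \left(- \frac{1}{9504}\right) = - \frac{7241}{9504} \approx -0.76189$)
$f{\left(V \right)} = \frac{1}{36}$ ($f{\left(V \right)} = \frac{1}{8 + 7 \cdot 2^{2}} = \frac{1}{8 + 7 \cdot 4} = \frac{1}{8 + 28} = \frac{1}{36}$)
$\frac{f{\left(55 \right)}}{P} = \frac{1}{36 \left(- \frac{7241}{9504}\right)} = \frac{1}{36} \left(- \frac{9504}{7241}\right) = - \frac{264}{7241}$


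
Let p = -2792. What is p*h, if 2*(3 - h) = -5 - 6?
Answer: -23732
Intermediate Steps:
h = 17/2 (h = 3 - (-5 - 6)/2 = 3 - 1/2*(-11) = 3 + 11/2 = 17/2 ≈ 8.5000)
p*h = -2792*17/2 = -23732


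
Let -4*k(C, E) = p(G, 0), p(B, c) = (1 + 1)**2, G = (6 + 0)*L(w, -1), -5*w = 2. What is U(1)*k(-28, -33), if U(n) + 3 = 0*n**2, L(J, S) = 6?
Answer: 3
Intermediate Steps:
w = -2/5 (w = -1/5*2 = -2/5 ≈ -0.40000)
G = 36 (G = (6 + 0)*6 = 6*6 = 36)
p(B, c) = 4 (p(B, c) = 2**2 = 4)
k(C, E) = -1 (k(C, E) = -1/4*4 = -1)
U(n) = -3 (U(n) = -3 + 0*n**2 = -3 + 0 = -3)
U(1)*k(-28, -33) = -3*(-1) = 3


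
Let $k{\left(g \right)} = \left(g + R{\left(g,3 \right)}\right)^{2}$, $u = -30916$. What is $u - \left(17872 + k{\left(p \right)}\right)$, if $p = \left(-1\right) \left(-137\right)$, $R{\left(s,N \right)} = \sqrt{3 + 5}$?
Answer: $-67565 - 548 \sqrt{2} \approx -68340.0$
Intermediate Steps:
$R{\left(s,N \right)} = 2 \sqrt{2}$ ($R{\left(s,N \right)} = \sqrt{8} = 2 \sqrt{2}$)
$p = 137$
$k{\left(g \right)} = \left(g + 2 \sqrt{2}\right)^{2}$
$u - \left(17872 + k{\left(p \right)}\right) = -30916 - \left(17872 + \left(137 + 2 \sqrt{2}\right)^{2}\right) = -48788 - \left(137 + 2 \sqrt{2}\right)^{2}$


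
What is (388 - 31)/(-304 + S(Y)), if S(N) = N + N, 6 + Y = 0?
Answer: -357/316 ≈ -1.1297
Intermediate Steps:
Y = -6 (Y = -6 + 0 = -6)
S(N) = 2*N
(388 - 31)/(-304 + S(Y)) = (388 - 31)/(-304 + 2*(-6)) = 357/(-304 - 12) = 357/(-316) = 357*(-1/316) = -357/316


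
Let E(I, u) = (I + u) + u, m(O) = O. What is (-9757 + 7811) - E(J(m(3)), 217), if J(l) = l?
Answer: -2383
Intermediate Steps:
E(I, u) = I + 2*u
(-9757 + 7811) - E(J(m(3)), 217) = (-9757 + 7811) - (3 + 2*217) = -1946 - (3 + 434) = -1946 - 1*437 = -1946 - 437 = -2383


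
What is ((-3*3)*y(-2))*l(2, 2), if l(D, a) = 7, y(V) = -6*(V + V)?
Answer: -1512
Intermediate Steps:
y(V) = -12*V
((-3*3)*y(-2))*l(2, 2) = ((-3*3)*(-12*(-2)))*7 = -9*24*7 = -216*7 = -1512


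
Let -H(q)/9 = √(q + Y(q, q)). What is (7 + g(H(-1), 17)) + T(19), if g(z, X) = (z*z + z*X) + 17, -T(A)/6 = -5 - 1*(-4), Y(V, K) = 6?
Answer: 435 - 153*√5 ≈ 92.882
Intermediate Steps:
T(A) = 6 (T(A) = -6*(-5 - 1*(-4)) = -6*(-5 + 4) = -6*(-1) = 6)
H(q) = -9*√(6 + q) (H(q) = -9*√(q + 6) = -9*√(6 + q))
g(z, X) = 17 + z² + X*z (g(z, X) = (z² + X*z) + 17 = 17 + z² + X*z)
(7 + g(H(-1), 17)) + T(19) = (7 + (17 + (-9*√(6 - 1))² + 17*(-9*√(6 - 1)))) + 6 = (7 + (17 + (-9*√5)² + 17*(-9*√5))) + 6 = (7 + (17 + 405 - 153*√5)) + 6 = (7 + (422 - 153*√5)) + 6 = (429 - 153*√5) + 6 = 435 - 153*√5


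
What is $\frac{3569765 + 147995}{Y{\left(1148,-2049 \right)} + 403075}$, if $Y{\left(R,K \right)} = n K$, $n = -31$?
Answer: $\frac{1858880}{233297} \approx 7.9679$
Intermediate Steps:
$Y{\left(R,K \right)} = - 31 K$
$\frac{3569765 + 147995}{Y{\left(1148,-2049 \right)} + 403075} = \frac{3569765 + 147995}{\left(-31\right) \left(-2049\right) + 403075} = \frac{3717760}{63519 + 403075} = \frac{3717760}{466594} = 3717760 \cdot \frac{1}{466594} = \frac{1858880}{233297}$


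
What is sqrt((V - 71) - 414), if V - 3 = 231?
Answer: I*sqrt(251) ≈ 15.843*I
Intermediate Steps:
V = 234 (V = 3 + 231 = 234)
sqrt((V - 71) - 414) = sqrt((234 - 71) - 414) = sqrt(163 - 414) = sqrt(-251) = I*sqrt(251)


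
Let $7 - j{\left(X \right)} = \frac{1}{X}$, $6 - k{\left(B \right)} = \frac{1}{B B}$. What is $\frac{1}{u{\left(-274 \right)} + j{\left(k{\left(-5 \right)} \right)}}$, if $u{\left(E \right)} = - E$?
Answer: $\frac{149}{41844} \approx 0.0035608$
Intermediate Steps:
$k{\left(B \right)} = 6 - \frac{1}{B^{2}}$ ($k{\left(B \right)} = 6 - \frac{1}{B B} = 6 - \frac{1}{B^{2}}$)
$j{\left(X \right)} = 7 - \frac{1}{X}$
$\frac{1}{u{\left(-274 \right)} + j{\left(k{\left(-5 \right)} \right)}} = \frac{1}{\left(-1\right) \left(-274\right) + \left(7 - \frac{1}{6 - \frac{1}{25}}\right)} = \frac{1}{274 + \left(7 - \frac{1}{6 - \frac{1}{25}}\right)} = \frac{1}{274 + \left(7 - \frac{1}{\frac{149}{25}}\right)} = \frac{1}{274 + \left(7 - \frac{25}{149}\right)} = \frac{1}{274 + \frac{1018}{149}} = \frac{1}{\frac{41844}{149}} = \frac{149}{41844}$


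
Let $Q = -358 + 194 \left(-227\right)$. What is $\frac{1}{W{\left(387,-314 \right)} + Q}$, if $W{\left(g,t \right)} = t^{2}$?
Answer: $\frac{1}{54200} \approx 1.845 \cdot 10^{-5}$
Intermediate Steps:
$Q = -44396$ ($Q = -358 - 44038 = -44396$)
$\frac{1}{W{\left(387,-314 \right)} + Q} = \frac{1}{\left(-314\right)^{2} - 44396} = \frac{1}{98596 - 44396} = \frac{1}{54200}$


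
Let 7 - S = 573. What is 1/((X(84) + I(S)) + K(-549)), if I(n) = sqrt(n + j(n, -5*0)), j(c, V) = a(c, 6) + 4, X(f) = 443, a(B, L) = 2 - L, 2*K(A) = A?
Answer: 674/115833 - 4*I*sqrt(566)/115833 ≈ 0.0058187 - 0.00082155*I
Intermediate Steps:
K(A) = A/2
S = -566 (S = 7 - 1*573 = 7 - 573 = -566)
j(c, V) = 0 (j(c, V) = (2 - 1*6) + 4 = (2 - 6) + 4 = -4 + 4 = 0)
I(n) = sqrt(n) (I(n) = sqrt(n + 0) = sqrt(n))
1/((X(84) + I(S)) + K(-549)) = 1/((443 + sqrt(-566)) + (1/2)*(-549)) = 1/((443 + I*sqrt(566)) - 549/2) = 1/(337/2 + I*sqrt(566))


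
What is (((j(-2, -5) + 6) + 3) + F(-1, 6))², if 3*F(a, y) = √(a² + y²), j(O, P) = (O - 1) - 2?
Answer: (12 + √37)²/9 ≈ 36.332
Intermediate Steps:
j(O, P) = -3 + O (j(O, P) = (-1 + O) - 2 = -3 + O)
F(a, y) = √(a² + y²)/3
(((j(-2, -5) + 6) + 3) + F(-1, 6))² = ((((-3 - 2) + 6) + 3) + √((-1)² + 6²)/3)² = (((-5 + 6) + 3) + √(1 + 36)/3)² = ((1 + 3) + √37/3)² = (4 + √37/3)²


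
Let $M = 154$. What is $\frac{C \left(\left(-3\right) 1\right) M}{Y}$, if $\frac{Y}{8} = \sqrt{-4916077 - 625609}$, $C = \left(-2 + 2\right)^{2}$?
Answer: $0$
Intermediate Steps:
$C = 0$ ($C = 0^{2} = 0$)
$Y = 8 i \sqrt{5541686}$ ($Y = 8 \sqrt{-4916077 - 625609} = 8 \sqrt{-5541686} = 8 i \sqrt{5541686} \approx 18833.0 i$)
$\frac{C \left(\left(-3\right) 1\right) M}{Y} = \frac{0 \left(\left(-3\right) 1\right) 154}{8 i \sqrt{5541686}} = 0 \left(-3\right) 154 \left(- \frac{i \sqrt{5541686}}{44333488}\right) = 0 \cdot 154 \left(- \frac{i \sqrt{5541686}}{44333488}\right) = 0 \left(- \frac{i \sqrt{5541686}}{44333488}\right) = 0$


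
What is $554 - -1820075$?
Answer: $1820629$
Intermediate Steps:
$554 - -1820075 = 554 + 1820075 = 1820629$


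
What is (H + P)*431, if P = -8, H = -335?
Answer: -147833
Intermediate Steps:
(H + P)*431 = (-335 - 8)*431 = -343*431 = -147833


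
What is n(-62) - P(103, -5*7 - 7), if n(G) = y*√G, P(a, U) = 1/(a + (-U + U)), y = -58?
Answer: -1/103 - 58*I*√62 ≈ -0.0097087 - 456.69*I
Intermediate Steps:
P(a, U) = 1/a (P(a, U) = 1/(a + 0) = 1/a)
n(G) = -58*√G
n(-62) - P(103, -5*7 - 7) = -58*I*√62 - 1/103 = -1/103 - 58*I*√62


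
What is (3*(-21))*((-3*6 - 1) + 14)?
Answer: 315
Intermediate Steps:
(3*(-21))*((-3*6 - 1) + 14) = -63*((-18 - 1) + 14) = -63*(-19 + 14) = -63*(-5) = 315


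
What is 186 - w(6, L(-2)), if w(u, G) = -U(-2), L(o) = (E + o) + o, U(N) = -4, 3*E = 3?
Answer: 182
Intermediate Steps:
E = 1 (E = (⅓)*3 = 1)
L(o) = 1 + 2*o (L(o) = (1 + o) + o = 1 + 2*o)
w(u, G) = 4 (w(u, G) = -1*(-4) = 4)
186 - w(6, L(-2)) = 186 - 1*4 = 186 - 4 = 182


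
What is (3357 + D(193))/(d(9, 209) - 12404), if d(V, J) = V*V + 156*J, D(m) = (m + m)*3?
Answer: 4515/20281 ≈ 0.22262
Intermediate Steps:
D(m) = 6*m (D(m) = (2*m)*3 = 6*m)
d(V, J) = V**2 + 156*J
(3357 + D(193))/(d(9, 209) - 12404) = (3357 + 6*193)/((9**2 + 156*209) - 12404) = (3357 + 1158)/((81 + 32604) - 12404) = 4515/(32685 - 12404) = 4515/20281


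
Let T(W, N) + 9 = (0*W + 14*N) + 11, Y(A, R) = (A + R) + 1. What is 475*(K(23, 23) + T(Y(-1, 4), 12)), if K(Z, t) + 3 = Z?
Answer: 90250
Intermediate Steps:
Y(A, R) = 1 + A + R
T(W, N) = 2 + 14*N (T(W, N) = -9 + ((0*W + 14*N) + 11) = -9 + ((0 + 14*N) + 11) = -9 + (14*N + 11) = -9 + (11 + 14*N) = 2 + 14*N)
K(Z, t) = -3 + Z
475*(K(23, 23) + T(Y(-1, 4), 12)) = 475*((-3 + 23) + (2 + 14*12)) = 475*(20 + (2 + 168)) = 475*(20 + 170) = 475*190 = 90250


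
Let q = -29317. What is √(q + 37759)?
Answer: 3*√938 ≈ 91.880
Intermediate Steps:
√(q + 37759) = √(-29317 + 37759) = √8442 = 3*√938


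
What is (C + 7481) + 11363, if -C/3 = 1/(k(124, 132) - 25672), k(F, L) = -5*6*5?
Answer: 486589771/25822 ≈ 18844.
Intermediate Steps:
k(F, L) = -150 (k(F, L) = -30*5 = -150)
C = 3/25822 (C = -3/(-150 - 25672) = -3/(-25822) = -3*(-1/25822) = 3/25822 ≈ 0.00011618)
(C + 7481) + 11363 = (3/25822 + 7481) + 11363 = 193174385/25822 + 11363 = 486589771/25822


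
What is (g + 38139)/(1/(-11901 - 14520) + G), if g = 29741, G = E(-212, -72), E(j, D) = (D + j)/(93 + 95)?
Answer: -42146250780/937969 ≈ -44934.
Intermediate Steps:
E(j, D) = D/188 + j/188 (E(j, D) = (D + j)/188 = (D + j)*(1/188) = D/188 + j/188)
G = -71/47 (G = (1/188)*(-72) + (1/188)*(-212) = -18/47 - 53/47 = -71/47 ≈ -1.5106)
(g + 38139)/(1/(-11901 - 14520) + G) = (29741 + 38139)/(1/(-11901 - 14520) - 71/47) = 67880/(1/(-26421) - 71/47) = 67880/(-1/26421 - 71/47) = 67880/(-1875938/1241787) = 67880*(-1241787/1875938) = -42146250780/937969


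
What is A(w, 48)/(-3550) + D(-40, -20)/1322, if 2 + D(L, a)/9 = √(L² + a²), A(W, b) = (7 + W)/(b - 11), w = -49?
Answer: -577194/43411175 + 90*√5/661 ≈ 0.29116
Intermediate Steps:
A(W, b) = (7 + W)/(-11 + b)
D(L, a) = -18 + 9*√(L² + a²)
A(w, 48)/(-3550) + D(-40, -20)/1322 = ((7 - 49)/(-11 + 48))/(-3550) + (-18 + 9*√((-40)² + (-20)²))/1322 = (-42/37)*(-1/3550) + (-18 + 9*√(1600 + 400))*(1/1322) = ((1/37)*(-42))*(-1/3550) + (-18 + 9*√2000)*(1/1322) = -42/37*(-1/3550) + (-18 + 9*(20*√5))*(1/1322) = 21/65675 + (-18 + 180*√5)*(1/1322) = 21/65675 + (-9/661 + 90*√5/661) = -577194/43411175 + 90*√5/661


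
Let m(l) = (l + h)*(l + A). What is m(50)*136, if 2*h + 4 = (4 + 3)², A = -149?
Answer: -976140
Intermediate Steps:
h = 45/2 (h = -2 + (4 + 3)²/2 = -2 + (½)*7² = -2 + (½)*49 = -2 + 49/2 = 45/2 ≈ 22.500)
m(l) = (-149 + l)*(45/2 + l) (m(l) = (l + 45/2)*(l - 149) = (45/2 + l)*(-149 + l) = (-149 + l)*(45/2 + l))
m(50)*136 = (-6705/2 + 50² - 253/2*50)*136 = (-6705/2 + 2500 - 6325)*136 = -14355/2*136 = -976140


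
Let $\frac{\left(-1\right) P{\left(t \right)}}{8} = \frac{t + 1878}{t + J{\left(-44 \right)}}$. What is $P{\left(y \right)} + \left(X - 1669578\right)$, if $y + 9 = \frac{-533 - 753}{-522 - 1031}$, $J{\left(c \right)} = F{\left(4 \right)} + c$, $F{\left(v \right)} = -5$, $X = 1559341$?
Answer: $- \frac{2441123003}{22197} \approx -1.0998 \cdot 10^{5}$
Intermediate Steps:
$J{\left(c \right)} = -5 + c$
$y = - \frac{12691}{1553}$ ($y = -9 + \frac{-533 - 753}{-522 - 1031} = -9 - \frac{1286}{-1553} = -9 - - \frac{1286}{1553} = -9 + \frac{1286}{1553} = - \frac{12691}{1553} \approx -8.1719$)
$P{\left(t \right)} = - \frac{8 \left(1878 + t\right)}{-49 + t}$ ($P{\left(t \right)} = - 8 \frac{t + 1878}{t - 49} = - 8 \frac{1878 + t}{t - 49} = - 8 \frac{1878 + t}{-49 + t} = - \frac{8 \left(1878 + t\right)}{-49 + t}$)
$P{\left(y \right)} + \left(X - 1669578\right) = \frac{8 \left(-1878 - - \frac{12691}{1553}\right)}{-49 - \frac{12691}{1553}} + \left(1559341 - 1669578\right) = \frac{8 \left(-1878 + \frac{12691}{1553}\right)}{- \frac{88788}{1553}} - 110237 = 8 \left(- \frac{1553}{88788}\right) \left(- \frac{2903843}{1553}\right) - 110237 = \frac{5807686}{22197} - 110237 = - \frac{2441123003}{22197}$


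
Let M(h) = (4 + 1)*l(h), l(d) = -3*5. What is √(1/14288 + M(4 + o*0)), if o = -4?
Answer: I*√956937907/3572 ≈ 8.6602*I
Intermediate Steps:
l(d) = -15
M(h) = -75 (M(h) = (4 + 1)*(-15) = 5*(-15) = -75)
√(1/14288 + M(4 + o*0)) = √(1/14288 - 75) = √(-1071599/14288) = I*√956937907/3572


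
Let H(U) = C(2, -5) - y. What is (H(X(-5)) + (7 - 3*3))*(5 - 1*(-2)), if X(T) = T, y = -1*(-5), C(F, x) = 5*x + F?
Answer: -210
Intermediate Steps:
C(F, x) = F + 5*x
y = 5
H(U) = -28 (H(U) = (2 + 5*(-5)) - 1*5 = (2 - 25) - 5 = -23 - 5 = -28)
(H(X(-5)) + (7 - 3*3))*(5 - 1*(-2)) = (-28 + (7 - 3*3))*(5 - 1*(-2)) = (-28 + (7 - 9))*(5 + 2) = (-28 - 2)*7 = -30*7 = -210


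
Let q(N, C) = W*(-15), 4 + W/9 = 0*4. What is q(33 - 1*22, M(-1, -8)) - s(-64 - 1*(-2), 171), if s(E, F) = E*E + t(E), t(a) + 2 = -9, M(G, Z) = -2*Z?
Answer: -3293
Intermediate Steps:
t(a) = -11 (t(a) = -2 - 9 = -11)
W = -36 (W = -36 + 9*(0*4) = -36 + 9*0 = -36 + 0 = -36)
s(E, F) = -11 + E**2 (s(E, F) = E*E - 11 = E**2 - 11 = -11 + E**2)
q(N, C) = 540 (q(N, C) = -36*(-15) = 540)
q(33 - 1*22, M(-1, -8)) - s(-64 - 1*(-2), 171) = 540 - (-11 + (-64 - 1*(-2))**2) = 540 - (-11 + (-64 + 2)**2) = 540 - (-11 + (-62)**2) = 540 - (-11 + 3844) = 540 - 1*3833 = 540 - 3833 = -3293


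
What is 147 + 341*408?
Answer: 139275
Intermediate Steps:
147 + 341*408 = 147 + 139128 = 139275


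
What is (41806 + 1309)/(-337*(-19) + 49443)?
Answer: 43115/55846 ≈ 0.77203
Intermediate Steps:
(41806 + 1309)/(-337*(-19) + 49443) = 43115/(6403 + 49443) = 43115/55846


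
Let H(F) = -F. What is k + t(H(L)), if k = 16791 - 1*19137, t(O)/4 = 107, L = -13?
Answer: -1918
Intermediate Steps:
t(O) = 428 (t(O) = 4*107 = 428)
k = -2346 (k = 16791 - 19137 = -2346)
k + t(H(L)) = -2346 + 428 = -1918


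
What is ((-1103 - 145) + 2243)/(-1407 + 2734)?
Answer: 995/1327 ≈ 0.74981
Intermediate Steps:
((-1103 - 145) + 2243)/(-1407 + 2734) = (-1248 + 2243)/1327 = 995*(1/1327) = 995/1327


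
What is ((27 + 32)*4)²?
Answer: 55696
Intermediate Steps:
((27 + 32)*4)² = (59*4)² = 236² = 55696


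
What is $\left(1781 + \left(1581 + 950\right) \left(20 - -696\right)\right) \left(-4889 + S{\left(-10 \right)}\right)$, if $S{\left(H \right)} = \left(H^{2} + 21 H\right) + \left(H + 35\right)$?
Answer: $-9022721598$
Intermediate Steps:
$S{\left(H \right)} = 35 + H^{2} + 22 H$ ($S{\left(H \right)} = \left(H^{2} + 21 H\right) + \left(35 + H\right) = 35 + H^{2} + 22 H$)
$\left(1781 + \left(1581 + 950\right) \left(20 - -696\right)\right) \left(-4889 + S{\left(-10 \right)}\right) = \left(1781 + \left(1581 + 950\right) \left(20 - -696\right)\right) \left(-4889 + \left(35 + \left(-10\right)^{2} + 22 \left(-10\right)\right)\right) = \left(1781 + 2531 \left(20 + 696\right)\right) \left(-4889 + \left(35 + 100 - 220\right)\right) = \left(1781 + 2531 \cdot 716\right) \left(-4889 - 85\right) = \left(1781 + 1812196\right) \left(-4974\right) = 1813977 \left(-4974\right) = -9022721598$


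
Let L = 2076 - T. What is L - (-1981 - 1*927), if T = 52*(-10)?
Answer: 5504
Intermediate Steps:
T = -520
L = 2596 (L = 2076 - 1*(-520) = 2076 + 520 = 2596)
L - (-1981 - 1*927) = 2596 - (-1981 - 1*927) = 2596 - (-1981 - 927) = 2596 - 1*(-2908) = 2596 + 2908 = 5504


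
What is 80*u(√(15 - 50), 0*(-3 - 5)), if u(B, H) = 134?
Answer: 10720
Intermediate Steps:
80*u(√(15 - 50), 0*(-3 - 5)) = 80*134 = 10720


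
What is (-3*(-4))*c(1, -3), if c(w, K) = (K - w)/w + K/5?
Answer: -276/5 ≈ -55.200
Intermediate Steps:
c(w, K) = K/5 + (K - w)/w (c(w, K) = (K - w)/w + K*(⅕) = (K - w)/w + K/5 = K/5 + (K - w)/w)
(-3*(-4))*c(1, -3) = (-3*(-4))*(-1 + (⅕)*(-3) - 3/1) = 12*(-1 - ⅗ - 3*1) = 12*(-1 - ⅗ - 3) = 12*(-23/5) = -276/5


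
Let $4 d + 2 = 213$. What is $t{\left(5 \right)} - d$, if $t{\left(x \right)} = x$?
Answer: $- \frac{191}{4} \approx -47.75$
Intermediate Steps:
$d = \frac{211}{4}$ ($d = - \frac{1}{2} + \frac{1}{4} \cdot 213 = - \frac{1}{2} + \frac{213}{4} = \frac{211}{4} \approx 52.75$)
$t{\left(5 \right)} - d = 5 - \frac{211}{4} = - \frac{191}{4}$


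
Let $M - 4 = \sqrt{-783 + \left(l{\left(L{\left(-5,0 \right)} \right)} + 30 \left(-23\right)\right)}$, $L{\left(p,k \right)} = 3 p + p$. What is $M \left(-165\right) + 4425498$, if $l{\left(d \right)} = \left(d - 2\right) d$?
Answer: $4424838 - 165 i \sqrt{1033} \approx 4.4248 \cdot 10^{6} - 5303.2 i$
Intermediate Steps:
$L{\left(p,k \right)} = 4 p$
$l{\left(d \right)} = d \left(-2 + d\right)$ ($l{\left(d \right)} = \left(-2 + d\right) d = d \left(-2 + d\right)$)
$M = 4 + i \sqrt{1033}$ ($M = 4 + \sqrt{-783 + \left(4 \left(-5\right) \left(-2 + 4 \left(-5\right)\right) + 30 \left(-23\right)\right)} = 4 + \sqrt{-783 - \left(690 + 20 \left(-2 - 20\right)\right)} = 4 + \sqrt{-783 - 250} = 4 + \sqrt{-1033} = 4 + i \sqrt{1033} \approx 4.0 + 32.14 i$)
$M \left(-165\right) + 4425498 = \left(4 + i \sqrt{1033}\right) \left(-165\right) + 4425498 = \left(-660 - 165 i \sqrt{1033}\right) + 4425498 = 4424838 - 165 i \sqrt{1033}$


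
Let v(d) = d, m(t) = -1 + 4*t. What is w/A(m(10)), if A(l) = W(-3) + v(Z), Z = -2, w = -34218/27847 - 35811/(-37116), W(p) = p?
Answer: 30311819/574205140 ≈ 0.052789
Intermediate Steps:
w = -30311819/114841028 (w = -34218*1/27847 - 35811*(-1/37116) = -34218/27847 + 3979/4124 = -30311819/114841028 ≈ -0.26395)
A(l) = -5 (A(l) = -3 - 2 = -5)
w/A(m(10)) = -30311819/114841028/(-5) = -30311819/114841028*(-1/5) = 30311819/574205140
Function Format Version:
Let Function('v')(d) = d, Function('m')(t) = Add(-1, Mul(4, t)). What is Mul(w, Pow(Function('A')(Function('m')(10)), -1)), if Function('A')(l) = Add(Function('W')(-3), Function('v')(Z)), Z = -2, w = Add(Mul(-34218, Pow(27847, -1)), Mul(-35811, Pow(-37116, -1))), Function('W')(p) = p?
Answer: Rational(30311819, 574205140) ≈ 0.052789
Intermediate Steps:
w = Rational(-30311819, 114841028) (w = Add(Mul(-34218, Rational(1, 27847)), Mul(-35811, Rational(-1, 37116))) = Add(Rational(-34218, 27847), Rational(3979, 4124)) = Rational(-30311819, 114841028) ≈ -0.26395)
Function('A')(l) = -5 (Function('A')(l) = Add(-3, -2) = -5)
Mul(w, Pow(Function('A')(Function('m')(10)), -1)) = Mul(Rational(-30311819, 114841028), Pow(-5, -1)) = Mul(Rational(-30311819, 114841028), Rational(-1, 5)) = Rational(30311819, 574205140)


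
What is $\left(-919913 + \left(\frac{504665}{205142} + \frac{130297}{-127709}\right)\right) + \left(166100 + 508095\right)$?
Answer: $- \frac{919628615520499}{3742639954} \approx -2.4572 \cdot 10^{5}$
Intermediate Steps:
$\left(-919913 + \left(\frac{504665}{205142} + \frac{130297}{-127709}\right)\right) + \left(166100 + 508095\right) = \left(-919913 + \left(504665 \cdot \frac{1}{205142} + 130297 \left(- \frac{1}{127709}\right)\right)\right) + 674195 = \left(-919913 + \left(\frac{72095}{29306} - \frac{130297}{127709}\right)\right) + 674195 = \left(-919913 + \frac{5388696473}{3742639954}\right) + 674195 = - \frac{3442897759307529}{3742639954} + 674195 = - \frac{919628615520499}{3742639954}$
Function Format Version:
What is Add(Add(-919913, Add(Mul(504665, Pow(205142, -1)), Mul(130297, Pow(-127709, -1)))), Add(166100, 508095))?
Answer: Rational(-919628615520499, 3742639954) ≈ -2.4572e+5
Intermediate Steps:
Add(Add(-919913, Add(Mul(504665, Pow(205142, -1)), Mul(130297, Pow(-127709, -1)))), Add(166100, 508095)) = Add(Add(-919913, Add(Mul(504665, Rational(1, 205142)), Mul(130297, Rational(-1, 127709)))), 674195) = Add(Add(-919913, Add(Rational(72095, 29306), Rational(-130297, 127709))), 674195) = Add(Add(-919913, Rational(5388696473, 3742639954)), 674195) = Add(Rational(-3442897759307529, 3742639954), 674195) = Rational(-919628615520499, 3742639954)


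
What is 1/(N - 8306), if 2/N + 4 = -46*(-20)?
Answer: -458/3804147 ≈ -0.00012039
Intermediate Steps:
N = 1/458 (N = 2/(-4 - 46*(-20)) = 2/(-4 + 920) = 2/916 = 2*(1/916) = 1/458 ≈ 0.0021834)
1/(N - 8306) = 1/(1/458 - 8306) = 1/(-3804147/458) = -458/3804147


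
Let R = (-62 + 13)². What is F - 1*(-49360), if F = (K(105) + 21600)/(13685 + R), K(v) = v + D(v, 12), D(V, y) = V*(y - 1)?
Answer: 132337970/2681 ≈ 49361.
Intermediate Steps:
R = 2401 (R = (-49)² = 2401)
D(V, y) = V*(-1 + y)
K(v) = 12*v (K(v) = v + v*(-1 + 12) = v + v*11 = v + 11*v = 12*v)
F = 3810/2681 (F = (12*105 + 21600)/(13685 + 2401) = (1260 + 21600)/16086 = 22860*(1/16086) = 3810/2681 ≈ 1.4211)
F - 1*(-49360) = 3810/2681 - 1*(-49360) = 3810/2681 + 49360 = 132337970/2681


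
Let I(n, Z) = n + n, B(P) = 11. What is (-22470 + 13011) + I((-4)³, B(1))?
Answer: -9587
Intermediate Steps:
I(n, Z) = 2*n
(-22470 + 13011) + I((-4)³, B(1)) = (-22470 + 13011) + 2*(-4)³ = -9459 + 2*(-64) = -9459 - 128 = -9587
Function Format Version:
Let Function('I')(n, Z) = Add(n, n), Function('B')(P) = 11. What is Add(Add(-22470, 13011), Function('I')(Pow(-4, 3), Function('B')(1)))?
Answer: -9587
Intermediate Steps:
Function('I')(n, Z) = Mul(2, n)
Add(Add(-22470, 13011), Function('I')(Pow(-4, 3), Function('B')(1))) = Add(Add(-22470, 13011), Mul(2, Pow(-4, 3))) = Add(-9459, Mul(2, -64)) = Add(-9459, -128) = -9587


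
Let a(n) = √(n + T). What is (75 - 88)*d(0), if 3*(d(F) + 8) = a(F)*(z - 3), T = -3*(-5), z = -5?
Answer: 104 + 104*√15/3 ≈ 238.26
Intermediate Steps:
T = 15
a(n) = √(15 + n) (a(n) = √(n + 15) = √(15 + n))
d(F) = -8 - 8*√(15 + F)/3 (d(F) = -8 + (√(15 + F)*(-5 - 3))/3 = -8 + (√(15 + F)*(-8))/3 = -8 + (-8*√(15 + F))/3 = -8 - 8*√(15 + F)/3)
(75 - 88)*d(0) = (75 - 88)*(-8 - 8*√(15 + 0)/3) = -13*(-8 - 8*√15/3) = 104 + 104*√15/3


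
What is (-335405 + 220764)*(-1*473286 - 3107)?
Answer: 54614169913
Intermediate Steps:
(-335405 + 220764)*(-1*473286 - 3107) = -114641*(-473286 - 3107) = -114641*(-476393) = 54614169913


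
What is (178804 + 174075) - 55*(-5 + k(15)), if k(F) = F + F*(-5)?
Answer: 356454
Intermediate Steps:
k(F) = -4*F (k(F) = F - 5*F = -4*F)
(178804 + 174075) - 55*(-5 + k(15)) = (178804 + 174075) - 55*(-5 - 4*15) = 352879 - 55*(-5 - 60) = 352879 - 55*(-65) = 352879 - 1*(-3575) = 352879 + 3575 = 356454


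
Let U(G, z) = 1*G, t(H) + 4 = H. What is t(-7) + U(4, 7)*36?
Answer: 133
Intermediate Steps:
t(H) = -4 + H
U(G, z) = G
t(-7) + U(4, 7)*36 = (-4 - 7) + 4*36 = -11 + 144 = 133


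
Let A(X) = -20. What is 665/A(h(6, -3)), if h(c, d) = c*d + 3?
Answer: -133/4 ≈ -33.250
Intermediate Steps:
h(c, d) = 3 + c*d
665/A(h(6, -3)) = 665/(-20) = 665*(-1/20) = -133/4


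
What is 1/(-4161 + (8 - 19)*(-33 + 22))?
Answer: -1/4040 ≈ -0.00024752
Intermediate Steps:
1/(-4161 + (8 - 19)*(-33 + 22)) = 1/(-4161 - 11*(-11)) = 1/(-4161 + 121) = 1/(-4040) = -1/4040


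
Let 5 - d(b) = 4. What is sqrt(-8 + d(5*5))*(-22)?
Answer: -22*I*sqrt(7) ≈ -58.207*I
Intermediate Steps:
d(b) = 1 (d(b) = 5 - 1*4 = 5 - 4 = 1)
sqrt(-8 + d(5*5))*(-22) = sqrt(-8 + 1)*(-22) = sqrt(-7)*(-22) = (I*sqrt(7))*(-22) = -22*I*sqrt(7)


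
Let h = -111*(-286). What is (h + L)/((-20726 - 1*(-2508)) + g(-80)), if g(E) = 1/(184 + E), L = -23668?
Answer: -840112/1894671 ≈ -0.44341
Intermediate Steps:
h = 31746
(h + L)/((-20726 - 1*(-2508)) + g(-80)) = (31746 - 23668)/((-20726 - 1*(-2508)) + 1/(184 - 80)) = 8078/((-20726 + 2508) + 1/104) = 8078/(-18218 + 1/104) = 8078/(-1894671/104) = 8078*(-104/1894671) = -840112/1894671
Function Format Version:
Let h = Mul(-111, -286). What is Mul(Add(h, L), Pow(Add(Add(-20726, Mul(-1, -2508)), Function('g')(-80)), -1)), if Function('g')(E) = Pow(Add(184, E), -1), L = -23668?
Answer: Rational(-840112, 1894671) ≈ -0.44341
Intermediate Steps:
h = 31746
Mul(Add(h, L), Pow(Add(Add(-20726, Mul(-1, -2508)), Function('g')(-80)), -1)) = Mul(Add(31746, -23668), Pow(Add(Add(-20726, Mul(-1, -2508)), Pow(Add(184, -80), -1)), -1)) = Mul(8078, Pow(Add(Add(-20726, 2508), Pow(104, -1)), -1)) = Mul(8078, Pow(Add(-18218, Rational(1, 104)), -1)) = Mul(8078, Pow(Rational(-1894671, 104), -1)) = Mul(8078, Rational(-104, 1894671)) = Rational(-840112, 1894671)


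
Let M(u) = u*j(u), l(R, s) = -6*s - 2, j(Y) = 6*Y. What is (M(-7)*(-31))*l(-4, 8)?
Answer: 455700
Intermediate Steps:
l(R, s) = -2 - 6*s
M(u) = 6*u² (M(u) = u*(6*u) = 6*u²)
(M(-7)*(-31))*l(-4, 8) = ((6*(-7)²)*(-31))*(-2 - 6*8) = ((6*49)*(-31))*(-2 - 48) = (294*(-31))*(-50) = -9114*(-50) = 455700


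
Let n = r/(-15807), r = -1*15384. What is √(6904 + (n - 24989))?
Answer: 3*I*√55783919917/5269 ≈ 134.48*I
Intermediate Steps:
r = -15384
n = 5128/5269 (n = -15384/(-15807) = -15384*(-1/15807) = 5128/5269 ≈ 0.97324)
√(6904 + (n - 24989)) = √(6904 + (5128/5269 - 24989)) = √(6904 - 131661913/5269) = √(-95284737/5269) = 3*I*√55783919917/5269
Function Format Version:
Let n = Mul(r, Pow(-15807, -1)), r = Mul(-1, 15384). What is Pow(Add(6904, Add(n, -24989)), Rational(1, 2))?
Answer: Mul(Rational(3, 5269), I, Pow(55783919917, Rational(1, 2))) ≈ Mul(134.48, I)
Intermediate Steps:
r = -15384
n = Rational(5128, 5269) (n = Mul(-15384, Pow(-15807, -1)) = Mul(-15384, Rational(-1, 15807)) = Rational(5128, 5269) ≈ 0.97324)
Pow(Add(6904, Add(n, -24989)), Rational(1, 2)) = Pow(Add(6904, Add(Rational(5128, 5269), -24989)), Rational(1, 2)) = Pow(Add(6904, Rational(-131661913, 5269)), Rational(1, 2)) = Pow(Rational(-95284737, 5269), Rational(1, 2)) = Mul(Rational(3, 5269), I, Pow(55783919917, Rational(1, 2)))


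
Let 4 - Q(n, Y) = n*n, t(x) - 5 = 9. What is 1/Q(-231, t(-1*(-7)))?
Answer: -1/53357 ≈ -1.8742e-5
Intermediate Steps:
t(x) = 14 (t(x) = 5 + 9 = 14)
Q(n, Y) = 4 - n² (Q(n, Y) = 4 - n*n = 4 - n²)
1/Q(-231, t(-1*(-7))) = 1/(4 - 1*(-231)²) = 1/(4 - 1*53361) = 1/(4 - 53361) = 1/(-53357) = -1/53357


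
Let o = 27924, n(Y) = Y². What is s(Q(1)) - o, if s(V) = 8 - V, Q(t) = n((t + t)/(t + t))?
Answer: -27917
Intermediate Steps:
Q(t) = 1 (Q(t) = ((t + t)/(t + t))² = ((2*t)/((2*t)))² = ((2*t)*(1/(2*t)))² = 1² = 1)
s(Q(1)) - o = (8 - 1*1) - 1*27924 = (8 - 1) - 27924 = 7 - 27924 = -27917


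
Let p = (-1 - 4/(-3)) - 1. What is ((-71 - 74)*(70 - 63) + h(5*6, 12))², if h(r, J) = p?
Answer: 9284209/9 ≈ 1.0316e+6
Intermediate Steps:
p = -⅔ (p = (-1 - 4*(-⅓)) - 1 = (-1 + 4/3) - 1 = ⅓ - 1 = -⅔ ≈ -0.66667)
h(r, J) = -⅔
((-71 - 74)*(70 - 63) + h(5*6, 12))² = ((-71 - 74)*(70 - 63) - ⅔)² = (-145*7 - ⅔)² = (-1015 - ⅔)² = (-3047/3)² = 9284209/9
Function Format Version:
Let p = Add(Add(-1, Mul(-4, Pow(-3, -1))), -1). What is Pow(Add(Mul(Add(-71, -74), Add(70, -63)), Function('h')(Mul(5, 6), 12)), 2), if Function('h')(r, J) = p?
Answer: Rational(9284209, 9) ≈ 1.0316e+6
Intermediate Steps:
p = Rational(-2, 3) (p = Add(Add(-1, Mul(-4, Rational(-1, 3))), -1) = Add(Add(-1, Rational(4, 3)), -1) = Add(Rational(1, 3), -1) = Rational(-2, 3) ≈ -0.66667)
Function('h')(r, J) = Rational(-2, 3)
Pow(Add(Mul(Add(-71, -74), Add(70, -63)), Function('h')(Mul(5, 6), 12)), 2) = Pow(Add(Mul(Add(-71, -74), Add(70, -63)), Rational(-2, 3)), 2) = Pow(Add(Mul(-145, 7), Rational(-2, 3)), 2) = Pow(Add(-1015, Rational(-2, 3)), 2) = Pow(Rational(-3047, 3), 2) = Rational(9284209, 9)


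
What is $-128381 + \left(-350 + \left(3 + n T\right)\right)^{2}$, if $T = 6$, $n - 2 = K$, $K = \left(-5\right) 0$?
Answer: $-16156$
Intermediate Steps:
$K = 0$
$n = 2$ ($n = 2 + 0 = 2$)
$-128381 + \left(-350 + \left(3 + n T\right)\right)^{2} = -128381 + \left(-350 + \left(3 + 2 \cdot 6\right)\right)^{2} = -128381 + \left(-350 + \left(3 + 12\right)\right)^{2} = -128381 + \left(-350 + 15\right)^{2} = -128381 + \left(-335\right)^{2} = -128381 + 112225 = -16156$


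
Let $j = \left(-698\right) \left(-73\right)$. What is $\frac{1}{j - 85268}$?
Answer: $- \frac{1}{34314} \approx -2.9143 \cdot 10^{-5}$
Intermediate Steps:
$j = 50954$
$\frac{1}{j - 85268} = \frac{1}{50954 - 85268} = \frac{1}{-34314} = - \frac{1}{34314}$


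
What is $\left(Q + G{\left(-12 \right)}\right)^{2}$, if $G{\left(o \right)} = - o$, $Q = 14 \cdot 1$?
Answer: $676$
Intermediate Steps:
$Q = 14$
$\left(Q + G{\left(-12 \right)}\right)^{2} = \left(14 - -12\right)^{2} = \left(14 + 12\right)^{2} = 26^{2} = 676$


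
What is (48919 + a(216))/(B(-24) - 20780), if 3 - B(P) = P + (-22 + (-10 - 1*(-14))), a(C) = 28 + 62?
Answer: -49009/20735 ≈ -2.3636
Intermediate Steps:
a(C) = 90
B(P) = 21 - P (B(P) = 3 - (P + (-22 + (-10 - 1*(-14)))) = 3 - (P + (-22 + (-10 + 14))) = 3 - (P + (-22 + 4)) = 3 - (P - 18) = 3 - (-18 + P) = 3 + (18 - P) = 21 - P)
(48919 + a(216))/(B(-24) - 20780) = (48919 + 90)/((21 - 1*(-24)) - 20780) = 49009/((21 + 24) - 20780) = 49009/(45 - 20780) = 49009/(-20735) = 49009*(-1/20735) = -49009/20735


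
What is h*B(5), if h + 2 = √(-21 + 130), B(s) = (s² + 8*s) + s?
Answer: -140 + 70*√109 ≈ 590.82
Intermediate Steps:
B(s) = s² + 9*s
h = -2 + √109 (h = -2 + √(-21 + 130) = -2 + √109 ≈ 8.4403)
h*B(5) = (-2 + √109)*(5*(9 + 5)) = (-2 + √109)*(5*14) = (-2 + √109)*70 = -140 + 70*√109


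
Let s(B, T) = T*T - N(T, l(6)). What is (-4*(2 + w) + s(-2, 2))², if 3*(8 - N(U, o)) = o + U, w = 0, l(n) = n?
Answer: 784/9 ≈ 87.111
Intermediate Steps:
N(U, o) = 8 - U/3 - o/3 (N(U, o) = 8 - (o + U)/3 = 8 - (U + o)/3 = 8 + (-U/3 - o/3) = 8 - U/3 - o/3)
s(B, T) = -6 + T² + T/3 (s(B, T) = T*T - (8 - T/3 - ⅓*6) = T² - (8 - T/3 - 2) = T² - (6 - T/3) = T² + (-6 + T/3) = -6 + T² + T/3)
(-4*(2 + w) + s(-2, 2))² = (-4*(2 + 0) + (-6 + 2² + (⅓)*2))² = (-4*2 + (-6 + 4 + ⅔))² = (-8 - 4/3)² = (-28/3)² = 784/9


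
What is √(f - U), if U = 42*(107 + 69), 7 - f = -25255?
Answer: √17870 ≈ 133.68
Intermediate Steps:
f = 25262 (f = 7 - 1*(-25255) = 7 + 25255 = 25262)
U = 7392 (U = 42*176 = 7392)
√(f - U) = √(25262 - 1*7392) = √(25262 - 7392) = √17870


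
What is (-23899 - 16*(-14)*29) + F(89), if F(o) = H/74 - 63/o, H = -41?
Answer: -114624469/6586 ≈ -17404.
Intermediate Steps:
F(o) = -41/74 - 63/o
(-23899 - 16*(-14)*29) + F(89) = (-23899 - 16*(-14)*29) + (-41/74 - 63/89) = (-23899 + 224*29) + (-41/74 - 63*1/89) = (-23899 + 6496) + (-41/74 - 63/89) = -17403 - 8311/6586 = -114624469/6586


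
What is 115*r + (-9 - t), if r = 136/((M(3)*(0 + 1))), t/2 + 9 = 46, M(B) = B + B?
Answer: 7571/3 ≈ 2523.7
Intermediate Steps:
M(B) = 2*B
t = 74 (t = -18 + 2*46 = -18 + 92 = 74)
r = 68/3 (r = 136/(((2*3)*(0 + 1))) = 136/((6*1)) = 136/6 = 136*(⅙) = 68/3 ≈ 22.667)
115*r + (-9 - t) = 115*(68/3) + (-9 - 1*74) = 7820/3 + (-9 - 74) = 7820/3 - 83 = 7571/3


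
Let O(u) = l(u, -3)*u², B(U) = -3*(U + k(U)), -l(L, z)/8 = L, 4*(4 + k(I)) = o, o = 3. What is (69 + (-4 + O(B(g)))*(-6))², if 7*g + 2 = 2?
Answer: 31801232241/16 ≈ 1.9876e+9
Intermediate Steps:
g = 0 (g = -2/7 + (⅐)*2 = -2/7 + 2/7 = 0)
k(I) = -13/4 (k(I) = -4 + (¼)*3 = -4 + ¾ = -13/4)
l(L, z) = -8*L
B(U) = 39/4 - 3*U (B(U) = -3*(U - 13/4) = -3*(-13/4 + U) = 39/4 - 3*U)
O(u) = -8*u³ (O(u) = (-8*u)*u² = -8*u³)
(69 + (-4 + O(B(g)))*(-6))² = (69 + (-4 - 8*(39/4 - 3*0)³)*(-6))² = (69 + (-4 - 8*(39/4 + 0)³)*(-6))² = (69 + (-4 - 8*(39/4)³)*(-6))² = (69 + (-4 - 8*59319/64)*(-6))² = (69 + (-4 - 59319/8)*(-6))² = (69 - 59351/8*(-6))² = (69 + 178053/4)² = (178329/4)² = 31801232241/16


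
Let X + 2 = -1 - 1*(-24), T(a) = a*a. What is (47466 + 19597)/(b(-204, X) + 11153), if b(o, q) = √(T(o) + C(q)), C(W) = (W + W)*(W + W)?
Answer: 747953639/124346029 - 402378*√1205/124346029 ≈ 5.9028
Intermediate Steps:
T(a) = a²
X = 21 (X = -2 + (-1 - 1*(-24)) = -2 + (-1 + 24) = -2 + 23 = 21)
C(W) = 4*W² (C(W) = (2*W)*(2*W) = 4*W²)
b(o, q) = √(o² + 4*q²)
(47466 + 19597)/(b(-204, X) + 11153) = (47466 + 19597)/(√((-204)² + 4*21²) + 11153) = 67063/(√(41616 + 4*441) + 11153) = 67063/(√(41616 + 1764) + 11153) = 67063/(√43380 + 11153) = 67063/(6*√1205 + 11153) = 67063/(11153 + 6*√1205)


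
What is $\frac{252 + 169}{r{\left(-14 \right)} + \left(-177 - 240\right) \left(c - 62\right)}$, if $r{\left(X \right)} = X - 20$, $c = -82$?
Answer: $\frac{421}{60014} \approx 0.007015$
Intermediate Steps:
$r{\left(X \right)} = -20 + X$
$\frac{252 + 169}{r{\left(-14 \right)} + \left(-177 - 240\right) \left(c - 62\right)} = \frac{252 + 169}{\left(-20 - 14\right) + \left(-177 - 240\right) \left(-82 - 62\right)} = \frac{421}{-34 - -60048} = \frac{421}{-34 + 60048} = \frac{421}{60014}$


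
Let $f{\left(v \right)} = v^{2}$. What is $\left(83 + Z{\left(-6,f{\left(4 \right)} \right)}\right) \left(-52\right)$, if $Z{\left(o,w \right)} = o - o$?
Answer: $-4316$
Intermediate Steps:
$Z{\left(o,w \right)} = 0$
$\left(83 + Z{\left(-6,f{\left(4 \right)} \right)}\right) \left(-52\right) = \left(83 + 0\right) \left(-52\right) = 83 \left(-52\right) = -4316$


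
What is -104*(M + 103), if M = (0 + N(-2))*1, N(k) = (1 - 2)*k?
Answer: -10920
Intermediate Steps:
N(k) = -k
M = 2 (M = (0 - 1*(-2))*1 = (0 + 2)*1 = 2*1 = 2)
-104*(M + 103) = -104*(2 + 103) = -104*105 = -10920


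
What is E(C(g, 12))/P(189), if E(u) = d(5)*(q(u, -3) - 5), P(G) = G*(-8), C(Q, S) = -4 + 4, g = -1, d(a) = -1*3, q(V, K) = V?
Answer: -5/504 ≈ -0.0099206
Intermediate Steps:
d(a) = -3
C(Q, S) = 0
P(G) = -8*G
E(u) = 15 - 3*u (E(u) = -3*(u - 5) = -3*(-5 + u) = 15 - 3*u)
E(C(g, 12))/P(189) = (15 - 3*0)/((-8*189)) = (15 + 0)/(-1512) = 15*(-1/1512) = -5/504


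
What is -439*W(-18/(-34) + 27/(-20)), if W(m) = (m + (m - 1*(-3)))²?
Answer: -23425479/28900 ≈ -810.57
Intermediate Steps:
W(m) = (3 + 2*m)² (W(m) = (m + (m + 3))² = (m + (3 + m))² = (3 + 2*m)²)
-439*W(-18/(-34) + 27/(-20)) = -439*(3 + 2*(-18/(-34) + 27/(-20)))² = -439*(3 + 2*(-18*(-1/34) + 27*(-1/20)))² = -439*(3 + 2*(9/17 - 27/20))² = -439*(3 + 2*(-279/340))² = -439*(3 - 279/170)² = -439*(231/170)² = -439*53361/28900 = -23425479/28900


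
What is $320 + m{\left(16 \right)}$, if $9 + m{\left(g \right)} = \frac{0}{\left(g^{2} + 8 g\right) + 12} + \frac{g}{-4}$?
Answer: $307$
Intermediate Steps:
$m{\left(g \right)} = -9 - \frac{g}{4}$ ($m{\left(g \right)} = -9 + \left(\frac{0}{\left(g^{2} + 8 g\right) + 12} + \frac{g}{-4}\right) = -9 + \left(\frac{0}{12 + g^{2} + 8 g} + g \left(- \frac{1}{4}\right)\right) = -9 + \left(0 - \frac{g}{4}\right) = -9 - \frac{g}{4}$)
$320 + m{\left(16 \right)} = 320 - 13 = 307$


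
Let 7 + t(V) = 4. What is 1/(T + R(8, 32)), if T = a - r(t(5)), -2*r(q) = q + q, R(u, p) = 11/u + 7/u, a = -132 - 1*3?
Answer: -4/543 ≈ -0.0073665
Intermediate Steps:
t(V) = -3 (t(V) = -7 + 4 = -3)
a = -135 (a = -132 - 3 = -135)
R(u, p) = 18/u
r(q) = -q (r(q) = -(q + q)/2 = -q)
T = -138 (T = -135 - (-1)*(-3) = -135 - 1*3 = -135 - 3 = -138)
1/(T + R(8, 32)) = 1/(-138 + 18/8) = 1/(-138 + 18*(1/8)) = 1/(-138 + 9/4) = 1/(-543/4) = -4/543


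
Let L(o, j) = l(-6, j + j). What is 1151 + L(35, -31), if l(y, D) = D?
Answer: 1089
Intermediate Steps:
L(o, j) = 2*j (L(o, j) = j + j = 2*j)
1151 + L(35, -31) = 1151 + 2*(-31) = 1151 - 62 = 1089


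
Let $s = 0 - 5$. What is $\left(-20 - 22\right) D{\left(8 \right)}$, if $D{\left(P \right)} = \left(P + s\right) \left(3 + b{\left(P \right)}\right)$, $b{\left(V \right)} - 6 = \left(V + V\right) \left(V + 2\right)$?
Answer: $-21294$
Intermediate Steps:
$s = -5$ ($s = 0 - 5 = -5$)
$b{\left(V \right)} = 6 + 2 V \left(2 + V\right)$ ($b{\left(V \right)} = 6 + \left(V + V\right) \left(V + 2\right) = 6 + 2 V \left(2 + V\right)$)
$D{\left(P \right)} = \left(-5 + P\right) \left(9 + 2 P^{2} + 4 P\right)$ ($D{\left(P \right)} = \left(P - 5\right) \left(3 + \left(6 + 2 P^{2} + 4 P\right)\right) = \left(-5 + P\right) \left(9 + 2 P^{2} + 4 P\right)$)
$\left(-20 - 22\right) D{\left(8 \right)} = \left(-20 - 22\right) \left(-45 - 88 - 6 \cdot 8^{2} + 2 \cdot 8^{3}\right) = - 42 \left(-45 - 88 - 384 + 2 \cdot 512\right) = - 42 \left(-45 - 88 - 384 + 1024\right) = \left(-42\right) 507 = -21294$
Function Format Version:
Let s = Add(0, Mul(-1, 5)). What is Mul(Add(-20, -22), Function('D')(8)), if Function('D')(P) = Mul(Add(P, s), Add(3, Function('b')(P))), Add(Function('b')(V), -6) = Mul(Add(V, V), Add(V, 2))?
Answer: -21294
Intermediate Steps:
s = -5 (s = Add(0, -5) = -5)
Function('b')(V) = Add(6, Mul(2, V, Add(2, V))) (Function('b')(V) = Add(6, Mul(Add(V, V), Add(V, 2))) = Add(6, Mul(Mul(2, V), Add(2, V))) = Add(6, Mul(2, V, Add(2, V))))
Function('D')(P) = Mul(Add(-5, P), Add(9, Mul(2, Pow(P, 2)), Mul(4, P))) (Function('D')(P) = Mul(Add(P, -5), Add(3, Add(6, Mul(2, Pow(P, 2)), Mul(4, P)))) = Mul(Add(-5, P), Add(9, Mul(2, Pow(P, 2)), Mul(4, P))))
Mul(Add(-20, -22), Function('D')(8)) = Mul(Add(-20, -22), Add(-45, Mul(-11, 8), Mul(-6, Pow(8, 2)), Mul(2, Pow(8, 3)))) = Mul(-42, Add(-45, -88, Mul(-6, 64), Mul(2, 512))) = Mul(-42, Add(-45, -88, -384, 1024)) = Mul(-42, 507) = -21294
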